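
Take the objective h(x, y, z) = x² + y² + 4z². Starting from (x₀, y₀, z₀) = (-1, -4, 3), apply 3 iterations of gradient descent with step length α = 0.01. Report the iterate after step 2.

(-0.9604, -3.8416, 2.5392)

∇h = (2x, 2y, 8z)
Step 1: at (-1, -4, 3), ∇h = (-2, -8, 24) → (-1, -4, 3) − 0.01·(-2, -8, 24) = (-0.98, -3.92, 2.76)
Step 2: at (-0.98, -3.92, 2.76), ∇h = (-1.96, -7.84, 22.08) → (-0.98, -3.92, 2.76) − 0.01·(-1.96, -7.84, 22.08) = (-0.9604, -3.8416, 2.5392)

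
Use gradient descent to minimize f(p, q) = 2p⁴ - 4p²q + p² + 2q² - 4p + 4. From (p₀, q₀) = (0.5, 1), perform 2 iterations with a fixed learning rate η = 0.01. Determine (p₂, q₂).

∇f = (8p³ - 8pq + 2p - 4, -4p² + 4q)
(p₁, q₁) = (0.5, 1) − 0.01·(-6, 3) = (0.56, 0.97)
(p₂, q₂) = (0.56, 0.97) − 0.01·(-5.820672, 2.6256) = (0.61820672, 0.943744)

(0.61820672, 0.943744)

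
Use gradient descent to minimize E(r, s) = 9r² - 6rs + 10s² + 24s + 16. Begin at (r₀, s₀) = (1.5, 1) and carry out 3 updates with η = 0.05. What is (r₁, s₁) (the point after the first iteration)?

(0.45, -0.75)

∇E = (18r - 6s, -6r + 20s + 24)
Step 1: at (1.5, 1), ∇E = (21, 35) → (1.5, 1) − 0.05·(21, 35) = (0.45, -0.75)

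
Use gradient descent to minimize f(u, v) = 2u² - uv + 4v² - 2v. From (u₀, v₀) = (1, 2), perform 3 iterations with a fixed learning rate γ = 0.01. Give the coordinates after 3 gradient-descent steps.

(0.938622, 1.639779)

∇f = (4u - v, -u + 8v - 2)
Step 1: at (1, 2), ∇f = (2, 13) → (1, 2) − 0.01·(2, 13) = (0.98, 1.87)
Step 2: at (0.98, 1.87), ∇f = (2.05, 11.98) → (0.98, 1.87) − 0.01·(2.05, 11.98) = (0.9595, 1.7502)
Step 3: at (0.9595, 1.7502), ∇f = (2.0878, 11.0421) → (0.9595, 1.7502) − 0.01·(2.0878, 11.0421) = (0.938622, 1.639779)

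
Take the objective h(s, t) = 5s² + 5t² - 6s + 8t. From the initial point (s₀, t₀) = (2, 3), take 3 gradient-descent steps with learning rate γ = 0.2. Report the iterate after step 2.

∇h = (10s - 6, 10t + 8)
Step 1: at (2, 3), ∇h = (14, 38) → (2, 3) − 0.2·(14, 38) = (-0.8, -4.6)
Step 2: at (-0.8, -4.6), ∇h = (-14, -38) → (-0.8, -4.6) − 0.2·(-14, -38) = (2, 3)

(2, 3)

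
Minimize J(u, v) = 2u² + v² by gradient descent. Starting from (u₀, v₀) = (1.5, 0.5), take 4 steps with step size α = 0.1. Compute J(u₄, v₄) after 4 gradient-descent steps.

∇J = (4u, 2v)
Step 1: at (1.5, 0.5), ∇J = (6, 1) → (1.5, 0.5) − 0.1·(6, 1) = (0.9, 0.4)
Step 2: at (0.9, 0.4), ∇J = (3.6, 0.8) → (0.9, 0.4) − 0.1·(3.6, 0.8) = (0.54, 0.32)
Step 3: at (0.54, 0.32), ∇J = (2.16, 0.64) → (0.54, 0.32) − 0.1·(2.16, 0.64) = (0.324, 0.256)
Step 4: at (0.324, 0.256), ∇J = (1.296, 0.512) → (0.324, 0.256) − 0.1·(1.296, 0.512) = (0.1944, 0.2048)
J(0.1944, 0.2048) = 0.11752576

0.11752576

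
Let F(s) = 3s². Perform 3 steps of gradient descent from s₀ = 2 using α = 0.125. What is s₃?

F′(s) = 6s
Step 1: F′(2) = 12; s₁ = 2 − 0.125·12 = 0.5
Step 2: F′(0.5) = 3; s₂ = 0.5 − 0.125·3 = 0.125
Step 3: F′(0.125) = 0.75; s₃ = 0.125 − 0.125·0.75 = 0.03125

0.03125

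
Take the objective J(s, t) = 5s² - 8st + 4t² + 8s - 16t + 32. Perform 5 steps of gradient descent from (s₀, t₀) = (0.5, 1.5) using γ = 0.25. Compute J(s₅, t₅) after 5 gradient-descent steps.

∇J = (10s - 8t + 8, -8s + 8t - 16)
Step 1: at (0.5, 1.5), ∇J = (1, -8) → (0.5, 1.5) − 0.25·(1, -8) = (0.25, 3.5)
Step 2: at (0.25, 3.5), ∇J = (-17.5, 10) → (0.25, 3.5) − 0.25·(-17.5, 10) = (4.625, 1)
Step 3: at (4.625, 1), ∇J = (46.25, -45) → (4.625, 1) − 0.25·(46.25, -45) = (-6.9375, 12.25)
Step 4: at (-6.9375, 12.25), ∇J = (-159.375, 137.5) → (-6.9375, 12.25) − 0.25·(-159.375, 137.5) = (32.90625, -22.125)
Step 5: at (32.90625, -22.125), ∇J = (514.0625, -456.25) → (32.90625, -22.125) − 0.25·(514.0625, -456.25) = (-95.609375, 91.9375)
J(-95.609375, 91.9375) = 147632.598876953125

147632.598876953125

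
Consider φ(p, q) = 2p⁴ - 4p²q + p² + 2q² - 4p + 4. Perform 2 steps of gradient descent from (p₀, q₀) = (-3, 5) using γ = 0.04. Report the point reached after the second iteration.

∇φ = (8p³ - 8pq + 2p - 4, -4p² + 4q)
Step 1: at (-3, 5), ∇φ = (-106, -16) → (-3, 5) − 0.04·(-106, -16) = (1.24, 5.64)
Step 2: at (1.24, 5.64), ∇φ = (-42.215808, 16.4096) → (1.24, 5.64) − 0.04·(-42.215808, 16.4096) = (2.92863232, 4.983616)

(2.92863232, 4.983616)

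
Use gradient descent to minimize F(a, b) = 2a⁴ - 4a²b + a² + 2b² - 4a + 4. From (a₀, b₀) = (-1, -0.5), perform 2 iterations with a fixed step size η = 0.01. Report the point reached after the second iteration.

∇F = (8a³ - 8ab + 2a - 4, -4a² + 4b)
Step 1: at (-1, -0.5), ∇F = (-18, -6) → (-1, -0.5) − 0.01·(-18, -6) = (-0.82, -0.44)
Step 2: at (-0.82, -0.44), ∇F = (-12.937344, -4.4496) → (-0.82, -0.44) − 0.01·(-12.937344, -4.4496) = (-0.69062656, -0.395504)

(-0.69062656, -0.395504)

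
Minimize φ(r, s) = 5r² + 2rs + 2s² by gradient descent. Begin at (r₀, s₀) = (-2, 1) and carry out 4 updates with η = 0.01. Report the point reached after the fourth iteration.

∇φ = (10r + 2s, 2r + 4s)
Step 1: at (-2, 1), ∇φ = (-18, 0) → (-2, 1) − 0.01·(-18, 0) = (-1.82, 1)
Step 2: at (-1.82, 1), ∇φ = (-16.2, 0.36) → (-1.82, 1) − 0.01·(-16.2, 0.36) = (-1.658, 0.9964)
Step 3: at (-1.658, 0.9964), ∇φ = (-14.5872, 0.6696) → (-1.658, 0.9964) − 0.01·(-14.5872, 0.6696) = (-1.512128, 0.989704)
Step 4: at (-1.512128, 0.989704), ∇φ = (-13.141872, 0.93456) → (-1.512128, 0.989704) − 0.01·(-13.141872, 0.93456) = (-1.38070928, 0.9803584)

(-1.38070928, 0.9803584)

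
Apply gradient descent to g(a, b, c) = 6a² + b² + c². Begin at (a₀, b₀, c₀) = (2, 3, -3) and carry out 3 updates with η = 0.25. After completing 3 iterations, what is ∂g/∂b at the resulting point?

0.75

∇g = (12a, 2b, 2c)
Step 1: at (2, 3, -3), ∇g = (24, 6, -6) → (2, 3, -3) − 0.25·(24, 6, -6) = (-4, 1.5, -1.5)
Step 2: at (-4, 1.5, -1.5), ∇g = (-48, 3, -3) → (-4, 1.5, -1.5) − 0.25·(-48, 3, -3) = (8, 0.75, -0.75)
Step 3: at (8, 0.75, -0.75), ∇g = (96, 1.5, -1.5) → (8, 0.75, -0.75) − 0.25·(96, 1.5, -1.5) = (-16, 0.375, -0.375)
∂g/∂b at (-16, 0.375, -0.375) = 0.75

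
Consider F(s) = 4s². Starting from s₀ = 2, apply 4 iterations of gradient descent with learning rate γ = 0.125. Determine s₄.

F′(s) = 8s
s₁ = 2 − 0.125·16 = 0
s₂ = 0 − 0.125·0 = 0
s₃ = 0 − 0.125·0 = 0
s₄ = 0 − 0.125·0 = 0

0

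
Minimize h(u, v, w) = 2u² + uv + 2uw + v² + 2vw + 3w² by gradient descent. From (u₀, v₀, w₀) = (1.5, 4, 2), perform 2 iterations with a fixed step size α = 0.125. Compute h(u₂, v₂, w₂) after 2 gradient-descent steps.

∇h = (4u + v + 2w, u + 2v + 2w, 2u + 2v + 6w)
Step 1: at (1.5, 4, 2), ∇h = (14, 13.5, 23) → (1.5, 4, 2) − 0.125·(14, 13.5, 23) = (-0.25, 2.3125, -0.875)
Step 2: at (-0.25, 2.3125, -0.875), ∇h = (-0.4375, 2.625, -1.125) → (-0.25, 2.3125, -0.875) − 0.125·(-0.4375, 2.625, -1.125) = (-0.1953125, 1.984375, -0.734375)
h(-0.1953125, 1.984375, -0.734375) = 2.61669921875

2.61669921875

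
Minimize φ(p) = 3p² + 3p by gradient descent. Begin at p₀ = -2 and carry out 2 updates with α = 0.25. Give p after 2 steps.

-0.875

φ′(p) = 6p + 3
p₁ = -2 − 0.25·(-9) = 0.25
p₂ = 0.25 − 0.25·4.5 = -0.875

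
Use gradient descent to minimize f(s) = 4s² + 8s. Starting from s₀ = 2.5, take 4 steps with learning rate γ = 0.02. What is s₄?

0.74254976

f′(s) = 8s + 8
s₁ = 2.5 − 0.02·28 = 1.94
s₂ = 1.94 − 0.02·23.52 = 1.4696
s₃ = 1.4696 − 0.02·19.7568 = 1.074464
s₄ = 1.074464 − 0.02·16.595712 = 0.74254976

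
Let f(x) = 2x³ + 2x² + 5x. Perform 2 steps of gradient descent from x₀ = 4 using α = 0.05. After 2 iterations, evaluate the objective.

f′(x) = 6x² + 4x + 5
x₁ = 4 − 0.05·117 = -1.85
x₂ = -1.85 − 0.05·18.135 = -2.75675
f(-2.75675) = -40.48519252134375

-40.48519252134375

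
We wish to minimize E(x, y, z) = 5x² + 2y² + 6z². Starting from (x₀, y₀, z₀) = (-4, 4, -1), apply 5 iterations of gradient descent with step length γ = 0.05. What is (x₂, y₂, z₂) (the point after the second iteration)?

∇E = (10x, 4y, 12z)
Step 1: at (-4, 4, -1), ∇E = (-40, 16, -12) → (-4, 4, -1) − 0.05·(-40, 16, -12) = (-2, 3.2, -0.4)
Step 2: at (-2, 3.2, -0.4), ∇E = (-20, 12.8, -4.8) → (-2, 3.2, -0.4) − 0.05·(-20, 12.8, -4.8) = (-1, 2.56, -0.16)

(-1, 2.56, -0.16)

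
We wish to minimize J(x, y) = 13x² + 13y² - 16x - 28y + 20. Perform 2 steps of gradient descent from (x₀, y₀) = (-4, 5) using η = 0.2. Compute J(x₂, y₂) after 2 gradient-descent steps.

∇J = (26x - 16, 26y - 28)
(x₁, y₁) = (-4, 5) − 0.2·(-120, 102) = (20, -15.4)
(x₂, y₂) = (20, -15.4) − 0.2·(504, -428.4) = (-80.8, 70.28)
J(-80.8, 70.28) = 148427.8992

148427.8992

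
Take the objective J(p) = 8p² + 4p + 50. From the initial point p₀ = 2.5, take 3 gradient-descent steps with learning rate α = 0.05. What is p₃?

-0.228

J′(p) = 16p + 4
p₁ = 2.5 − 0.05·44 = 0.3
p₂ = 0.3 − 0.05·8.8 = -0.14
p₃ = -0.14 − 0.05·1.76 = -0.228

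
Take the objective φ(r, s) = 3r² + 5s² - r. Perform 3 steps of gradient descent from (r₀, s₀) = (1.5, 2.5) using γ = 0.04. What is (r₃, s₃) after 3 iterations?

∇φ = (6r - 1, 10s)
Step 1: at (1.5, 2.5), ∇φ = (8, 25) → (1.5, 2.5) − 0.04·(8, 25) = (1.18, 1.5)
Step 2: at (1.18, 1.5), ∇φ = (6.08, 15) → (1.18, 1.5) − 0.04·(6.08, 15) = (0.9368, 0.9)
Step 3: at (0.9368, 0.9), ∇φ = (4.6208, 9) → (0.9368, 0.9) − 0.04·(4.6208, 9) = (0.751968, 0.54)

(0.751968, 0.54)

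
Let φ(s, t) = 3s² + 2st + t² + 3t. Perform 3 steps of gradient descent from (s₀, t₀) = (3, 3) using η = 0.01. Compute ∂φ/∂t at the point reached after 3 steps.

∇φ = (6s + 2t, 2s + 2t + 3)
(s₁, t₁) = (3, 3) − 0.01·(24, 15) = (2.76, 2.85)
(s₂, t₂) = (2.76, 2.85) − 0.01·(22.26, 14.22) = (2.5374, 2.7078)
(s₃, t₃) = (2.5374, 2.7078) − 0.01·(20.64, 13.4904) = (2.331, 2.572896)
∂φ/∂t at (2.331, 2.572896) = 12.807792

12.807792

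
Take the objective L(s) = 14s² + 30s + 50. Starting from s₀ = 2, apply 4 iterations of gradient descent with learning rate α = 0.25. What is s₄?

L′(s) = 28s + 30
Step 1: L′(2) = 86; s₁ = 2 − 0.25·86 = -19.5
Step 2: L′(-19.5) = -516; s₂ = -19.5 − 0.25·(-516) = 109.5
Step 3: L′(109.5) = 3096; s₃ = 109.5 − 0.25·3096 = -664.5
Step 4: L′(-664.5) = -18576; s₄ = -664.5 − 0.25·(-18576) = 3979.5

3979.5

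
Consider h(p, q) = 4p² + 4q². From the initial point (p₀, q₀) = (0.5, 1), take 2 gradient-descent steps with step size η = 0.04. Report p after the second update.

∇h = (8p, 8q)
(p₁, q₁) = (0.5, 1) − 0.04·(4, 8) = (0.34, 0.68)
(p₂, q₂) = (0.34, 0.68) − 0.04·(2.72, 5.44) = (0.2312, 0.4624)
p = 0.2312

0.2312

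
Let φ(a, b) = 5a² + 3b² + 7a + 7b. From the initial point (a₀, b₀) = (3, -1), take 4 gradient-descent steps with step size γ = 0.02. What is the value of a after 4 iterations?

0.81552

∇φ = (10a + 7, 6b + 7)
(a₁, b₁) = (3, -1) − 0.02·(37, 1) = (2.26, -1.02)
(a₂, b₂) = (2.26, -1.02) − 0.02·(29.6, 0.88) = (1.668, -1.0376)
(a₃, b₃) = (1.668, -1.0376) − 0.02·(23.68, 0.7744) = (1.1944, -1.053088)
(a₄, b₄) = (1.1944, -1.053088) − 0.02·(18.944, 0.681472) = (0.81552, -1.06671744)
a = 0.81552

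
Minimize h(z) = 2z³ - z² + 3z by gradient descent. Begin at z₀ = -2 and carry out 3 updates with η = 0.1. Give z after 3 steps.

-317.8180056

h′(z) = 6z² - 2z + 3
Step 1: h′(-2) = 31; z₁ = -2 − 0.1·31 = -5.1
Step 2: h′(-5.1) = 169.26; z₂ = -5.1 − 0.1·169.26 = -22.026
Step 3: h′(-22.026) = 2957.920056; z₃ = -22.026 − 0.1·2957.920056 = -317.8180056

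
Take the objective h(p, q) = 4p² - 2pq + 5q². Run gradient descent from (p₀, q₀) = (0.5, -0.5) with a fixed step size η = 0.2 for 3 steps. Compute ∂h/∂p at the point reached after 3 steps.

-7.928

∇h = (8p - 2q, -2p + 10q)
(p₁, q₁) = (0.5, -0.5) − 0.2·(5, -6) = (-0.5, 0.7)
(p₂, q₂) = (-0.5, 0.7) − 0.2·(-5.4, 8) = (0.58, -0.9)
(p₃, q₃) = (0.58, -0.9) − 0.2·(6.44, -10.16) = (-0.708, 1.132)
∂h/∂p at (-0.708, 1.132) = -7.928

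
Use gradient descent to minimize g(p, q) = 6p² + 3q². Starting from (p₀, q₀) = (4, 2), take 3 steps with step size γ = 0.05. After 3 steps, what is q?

∇g = (12p, 6q)
(p₁, q₁) = (4, 2) − 0.05·(48, 12) = (1.6, 1.4)
(p₂, q₂) = (1.6, 1.4) − 0.05·(19.2, 8.4) = (0.64, 0.98)
(p₃, q₃) = (0.64, 0.98) − 0.05·(7.68, 5.88) = (0.256, 0.686)
q = 0.686

0.686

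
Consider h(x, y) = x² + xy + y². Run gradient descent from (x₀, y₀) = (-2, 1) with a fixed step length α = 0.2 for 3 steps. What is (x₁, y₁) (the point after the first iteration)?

(-1.4, 1)

∇h = (2x + y, x + 2y)
(x₁, y₁) = (-2, 1) − 0.2·(-3, 0) = (-1.4, 1)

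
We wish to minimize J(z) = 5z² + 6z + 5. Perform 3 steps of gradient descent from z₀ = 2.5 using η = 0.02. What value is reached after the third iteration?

J′(z) = 10z + 6
Step 1: J′(2.5) = 31; z₁ = 2.5 − 0.02·31 = 1.88
Step 2: J′(1.88) = 24.8; z₂ = 1.88 − 0.02·24.8 = 1.384
Step 3: J′(1.384) = 19.84; z₃ = 1.384 − 0.02·19.84 = 0.9872

0.9872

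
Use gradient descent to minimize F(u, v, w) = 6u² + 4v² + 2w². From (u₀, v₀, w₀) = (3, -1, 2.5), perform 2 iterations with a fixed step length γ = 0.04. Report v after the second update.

-0.4624

∇F = (12u, 8v, 4w)
Step 1: at (3, -1, 2.5), ∇F = (36, -8, 10) → (3, -1, 2.5) − 0.04·(36, -8, 10) = (1.56, -0.68, 2.1)
Step 2: at (1.56, -0.68, 2.1), ∇F = (18.72, -5.44, 8.4) → (1.56, -0.68, 2.1) − 0.04·(18.72, -5.44, 8.4) = (0.8112, -0.4624, 1.764)
v = -0.4624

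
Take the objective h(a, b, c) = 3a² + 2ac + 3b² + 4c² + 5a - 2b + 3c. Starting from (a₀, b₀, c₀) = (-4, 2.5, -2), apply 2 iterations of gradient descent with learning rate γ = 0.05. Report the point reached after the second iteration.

∇h = (6a + 2c + 5, 6b - 2, 2a + 8c + 3)
Step 1: at (-4, 2.5, -2), ∇h = (-23, 13, -21) → (-4, 2.5, -2) − 0.05·(-23, 13, -21) = (-2.85, 1.85, -0.95)
Step 2: at (-2.85, 1.85, -0.95), ∇h = (-14, 9.1, -10.3) → (-2.85, 1.85, -0.95) − 0.05·(-14, 9.1, -10.3) = (-2.15, 1.395, -0.435)

(-2.15, 1.395, -0.435)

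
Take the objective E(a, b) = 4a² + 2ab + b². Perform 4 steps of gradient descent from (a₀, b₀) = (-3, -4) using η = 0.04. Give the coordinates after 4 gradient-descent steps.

∇E = (8a + 2b, 2a + 2b)
Step 1: at (-3, -4), ∇E = (-32, -14) → (-3, -4) − 0.04·(-32, -14) = (-1.72, -3.44)
Step 2: at (-1.72, -3.44), ∇E = (-20.64, -10.32) → (-1.72, -3.44) − 0.04·(-20.64, -10.32) = (-0.8944, -3.0272)
Step 3: at (-0.8944, -3.0272), ∇E = (-13.2096, -7.8432) → (-0.8944, -3.0272) − 0.04·(-13.2096, -7.8432) = (-0.366016, -2.713472)
Step 4: at (-0.366016, -2.713472), ∇E = (-8.355072, -6.158976) → (-0.366016, -2.713472) − 0.04·(-8.355072, -6.158976) = (-0.03181312, -2.46711296)

(-0.03181312, -2.46711296)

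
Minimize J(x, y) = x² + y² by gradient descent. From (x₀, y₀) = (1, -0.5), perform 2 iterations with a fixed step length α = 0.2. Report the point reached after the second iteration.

(0.36, -0.18)

∇J = (2x, 2y)
Step 1: at (1, -0.5), ∇J = (2, -1) → (1, -0.5) − 0.2·(2, -1) = (0.6, -0.3)
Step 2: at (0.6, -0.3), ∇J = (1.2, -0.6) → (0.6, -0.3) − 0.2·(1.2, -0.6) = (0.36, -0.18)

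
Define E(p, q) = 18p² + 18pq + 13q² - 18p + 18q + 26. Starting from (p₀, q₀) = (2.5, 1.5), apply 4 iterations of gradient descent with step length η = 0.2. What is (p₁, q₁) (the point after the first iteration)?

(-17.3, -18.9)

∇E = (36p + 18q - 18, 18p + 26q + 18)
Step 1: at (2.5, 1.5), ∇E = (99, 102) → (2.5, 1.5) − 0.2·(99, 102) = (-17.3, -18.9)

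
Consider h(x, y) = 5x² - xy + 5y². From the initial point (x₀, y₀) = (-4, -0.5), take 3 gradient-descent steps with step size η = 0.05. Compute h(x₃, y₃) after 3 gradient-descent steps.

∇h = (10x - y, -x + 10y)
(x₁, y₁) = (-4, -0.5) − 0.05·(-39.5, -1) = (-2.025, -0.45)
(x₂, y₂) = (-2.025, -0.45) − 0.05·(-19.8, -2.475) = (-1.035, -0.32625)
(x₃, y₃) = (-1.035, -0.32625) − 0.05·(-10.02375, -2.2275) = (-0.5338125, -0.214875)
h(-0.5338125, -0.214875) = 1.54093229296875

1.54093229296875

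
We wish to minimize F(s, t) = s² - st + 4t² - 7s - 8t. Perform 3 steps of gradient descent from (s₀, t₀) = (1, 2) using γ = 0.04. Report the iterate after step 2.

(1.5264, 1.5408)

∇F = (2s - t - 7, -s + 8t - 8)
Step 1: at (1, 2), ∇F = (-7, 7) → (1, 2) − 0.04·(-7, 7) = (1.28, 1.72)
Step 2: at (1.28, 1.72), ∇F = (-6.16, 4.48) → (1.28, 1.72) − 0.04·(-6.16, 4.48) = (1.5264, 1.5408)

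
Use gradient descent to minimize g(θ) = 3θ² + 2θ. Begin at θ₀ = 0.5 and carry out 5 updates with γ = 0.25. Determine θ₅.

g′(θ) = 6θ + 2
θ₁ = 0.5 − 0.25·5 = -0.75
θ₂ = -0.75 − 0.25·(-2.5) = -0.125
θ₃ = -0.125 − 0.25·1.25 = -0.4375
θ₄ = -0.4375 − 0.25·(-0.625) = -0.28125
θ₅ = -0.28125 − 0.25·0.3125 = -0.359375

-0.359375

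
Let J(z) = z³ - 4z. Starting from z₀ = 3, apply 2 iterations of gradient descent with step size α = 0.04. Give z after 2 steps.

1.720832

J′(z) = 3z² - 4
z₁ = 3 − 0.04·23 = 2.08
z₂ = 2.08 − 0.04·8.9792 = 1.720832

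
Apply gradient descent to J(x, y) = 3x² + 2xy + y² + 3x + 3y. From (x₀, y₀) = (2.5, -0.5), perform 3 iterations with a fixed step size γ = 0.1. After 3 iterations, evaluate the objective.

∇J = (6x + 2y + 3, 2x + 2y + 3)
(x₁, y₁) = (2.5, -0.5) − 0.1·(17, 7) = (0.8, -1.2)
(x₂, y₂) = (0.8, -1.2) − 0.1·(5.4, 2.2) = (0.26, -1.42)
(x₃, y₃) = (0.26, -1.42) − 0.1·(1.72, 0.68) = (0.088, -1.488)
J(0.088, -1.488) = -2.224512

-2.224512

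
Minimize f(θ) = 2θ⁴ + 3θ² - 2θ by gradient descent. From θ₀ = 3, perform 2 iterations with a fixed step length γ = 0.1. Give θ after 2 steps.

f′(θ) = 8θ³ + 6θ - 2
Step 1: f′(3) = 232; θ₁ = 3 − 0.1·232 = -20.2
Step 2: f′(-20.2) = -66062.464; θ₂ = -20.2 − 0.1·(-66062.464) = 6586.0464

6586.0464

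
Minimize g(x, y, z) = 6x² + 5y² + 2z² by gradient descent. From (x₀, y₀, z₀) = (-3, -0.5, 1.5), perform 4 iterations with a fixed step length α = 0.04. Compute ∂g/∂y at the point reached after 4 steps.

∇g = (12x, 10y, 4z)
(x₁, y₁, z₁) = (-3, -0.5, 1.5) − 0.04·(-36, -5, 6) = (-1.56, -0.3, 1.26)
(x₂, y₂, z₂) = (-1.56, -0.3, 1.26) − 0.04·(-18.72, -3, 5.04) = (-0.8112, -0.18, 1.0584)
(x₃, y₃, z₃) = (-0.8112, -0.18, 1.0584) − 0.04·(-9.7344, -1.8, 4.2336) = (-0.421824, -0.108, 0.889056)
(x₄, y₄, z₄) = (-0.421824, -0.108, 0.889056) − 0.04·(-5.061888, -1.08, 3.556224) = (-0.21934848, -0.0648, 0.74680704)
∂g/∂y at (-0.21934848, -0.0648, 0.74680704) = -0.648

-0.648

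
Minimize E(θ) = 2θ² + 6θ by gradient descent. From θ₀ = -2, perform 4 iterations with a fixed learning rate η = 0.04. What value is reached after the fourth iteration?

E′(θ) = 4θ + 6
Step 1: E′(-2) = -2; θ₁ = -2 − 0.04·(-2) = -1.92
Step 2: E′(-1.92) = -1.68; θ₂ = -1.92 − 0.04·(-1.68) = -1.8528
Step 3: E′(-1.8528) = -1.4112; θ₃ = -1.8528 − 0.04·(-1.4112) = -1.796352
Step 4: E′(-1.796352) = -1.185408; θ₄ = -1.796352 − 0.04·(-1.185408) = -1.74893568

-1.74893568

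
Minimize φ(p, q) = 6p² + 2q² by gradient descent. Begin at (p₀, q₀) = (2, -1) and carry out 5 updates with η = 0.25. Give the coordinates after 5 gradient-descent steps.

(-64, 0)

∇φ = (12p, 4q)
(p₁, q₁) = (2, -1) − 0.25·(24, -4) = (-4, 0)
(p₂, q₂) = (-4, 0) − 0.25·(-48, 0) = (8, 0)
(p₃, q₃) = (8, 0) − 0.25·(96, 0) = (-16, 0)
(p₄, q₄) = (-16, 0) − 0.25·(-192, 0) = (32, 0)
(p₅, q₅) = (32, 0) − 0.25·(384, 0) = (-64, 0)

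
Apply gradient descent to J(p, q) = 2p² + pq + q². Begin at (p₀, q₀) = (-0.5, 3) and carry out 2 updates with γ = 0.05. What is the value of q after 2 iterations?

2.48

∇J = (4p + q, p + 2q)
Step 1: at (-0.5, 3), ∇J = (1, 5.5) → (-0.5, 3) − 0.05·(1, 5.5) = (-0.55, 2.725)
Step 2: at (-0.55, 2.725), ∇J = (0.525, 4.9) → (-0.55, 2.725) − 0.05·(0.525, 4.9) = (-0.57625, 2.48)
q = 2.48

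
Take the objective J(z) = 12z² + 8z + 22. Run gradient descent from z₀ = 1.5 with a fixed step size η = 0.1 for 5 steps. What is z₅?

J′(z) = 24z + 8
z₁ = 1.5 − 0.1·44 = -2.9
z₂ = -2.9 − 0.1·(-61.6) = 3.26
z₃ = 3.26 − 0.1·86.24 = -5.364
z₄ = -5.364 − 0.1·(-120.736) = 6.7096
z₅ = 6.7096 − 0.1·169.0304 = -10.19344

-10.19344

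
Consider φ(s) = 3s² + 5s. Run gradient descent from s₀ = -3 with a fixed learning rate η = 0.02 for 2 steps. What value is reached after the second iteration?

φ′(s) = 6s + 5
Step 1: φ′(-3) = -13; s₁ = -3 − 0.02·(-13) = -2.74
Step 2: φ′(-2.74) = -11.44; s₂ = -2.74 − 0.02·(-11.44) = -2.5112

-2.5112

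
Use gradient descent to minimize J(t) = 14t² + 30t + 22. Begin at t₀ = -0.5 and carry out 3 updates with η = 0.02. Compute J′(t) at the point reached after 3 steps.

J′(t) = 28t + 30
Step 1: J′(-0.5) = 16; t₁ = -0.5 − 0.02·16 = -0.82
Step 2: J′(-0.82) = 7.04; t₂ = -0.82 − 0.02·7.04 = -0.9608
Step 3: J′(-0.9608) = 3.0976; t₃ = -0.9608 − 0.02·3.0976 = -1.022752
J′(t) at (-1.022752) = 1.362944

1.362944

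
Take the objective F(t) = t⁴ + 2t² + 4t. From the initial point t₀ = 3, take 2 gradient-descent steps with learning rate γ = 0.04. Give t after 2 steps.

F′(t) = 4t³ + 4t + 4
Step 1: F′(3) = 124; t₁ = 3 − 0.04·124 = -1.96
Step 2: F′(-1.96) = -33.958144; t₂ = -1.96 − 0.04·(-33.958144) = -0.60167424

-0.60167424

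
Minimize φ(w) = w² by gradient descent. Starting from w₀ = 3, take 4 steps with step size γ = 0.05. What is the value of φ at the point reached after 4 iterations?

3.87420489

φ′(w) = 2w
Step 1: φ′(3) = 6; w₁ = 3 − 0.05·6 = 2.7
Step 2: φ′(2.7) = 5.4; w₂ = 2.7 − 0.05·5.4 = 2.43
Step 3: φ′(2.43) = 4.86; w₃ = 2.43 − 0.05·4.86 = 2.187
Step 4: φ′(2.187) = 4.374; w₄ = 2.187 − 0.05·4.374 = 1.9683
φ(1.9683) = 3.87420489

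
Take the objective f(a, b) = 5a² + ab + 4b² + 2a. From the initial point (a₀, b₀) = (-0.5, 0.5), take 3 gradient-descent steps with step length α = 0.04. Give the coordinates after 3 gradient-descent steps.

(-0.291072, 0.19072)

∇f = (10a + b + 2, a + 8b)
Step 1: at (-0.5, 0.5), ∇f = (-2.5, 3.5) → (-0.5, 0.5) − 0.04·(-2.5, 3.5) = (-0.4, 0.36)
Step 2: at (-0.4, 0.36), ∇f = (-1.64, 2.48) → (-0.4, 0.36) − 0.04·(-1.64, 2.48) = (-0.3344, 0.2608)
Step 3: at (-0.3344, 0.2608), ∇f = (-1.0832, 1.752) → (-0.3344, 0.2608) − 0.04·(-1.0832, 1.752) = (-0.291072, 0.19072)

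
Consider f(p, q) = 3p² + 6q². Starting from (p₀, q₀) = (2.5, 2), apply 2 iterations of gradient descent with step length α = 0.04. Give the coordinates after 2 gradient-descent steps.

(1.444, 0.5408)

∇f = (6p, 12q)
(p₁, q₁) = (2.5, 2) − 0.04·(15, 24) = (1.9, 1.04)
(p₂, q₂) = (1.9, 1.04) − 0.04·(11.4, 12.48) = (1.444, 0.5408)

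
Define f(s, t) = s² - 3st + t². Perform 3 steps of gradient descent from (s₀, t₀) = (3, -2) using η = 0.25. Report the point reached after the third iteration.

∇f = (2s - 3t, -3s + 2t)
Step 1: at (3, -2), ∇f = (12, -13) → (3, -2) − 0.25·(12, -13) = (0, 1.25)
Step 2: at (0, 1.25), ∇f = (-3.75, 2.5) → (0, 1.25) − 0.25·(-3.75, 2.5) = (0.9375, 0.625)
Step 3: at (0.9375, 0.625), ∇f = (0, -1.5625) → (0.9375, 0.625) − 0.25·(0, -1.5625) = (0.9375, 1.015625)

(0.9375, 1.015625)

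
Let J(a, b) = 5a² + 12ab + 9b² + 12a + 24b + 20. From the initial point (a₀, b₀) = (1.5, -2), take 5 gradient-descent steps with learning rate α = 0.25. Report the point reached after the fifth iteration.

(-843.703125, -1175.84375)

∇J = (10a + 12b + 12, 12a + 18b + 24)
(a₁, b₁) = (1.5, -2) − 0.25·(3, 6) = (0.75, -3.5)
(a₂, b₂) = (0.75, -3.5) − 0.25·(-22.5, -30) = (6.375, 4)
(a₃, b₃) = (6.375, 4) − 0.25·(123.75, 172.5) = (-24.5625, -39.125)
(a₄, b₄) = (-24.5625, -39.125) − 0.25·(-703.125, -975) = (151.21875, 204.625)
(a₅, b₅) = (151.21875, 204.625) − 0.25·(3979.6875, 5521.875) = (-843.703125, -1175.84375)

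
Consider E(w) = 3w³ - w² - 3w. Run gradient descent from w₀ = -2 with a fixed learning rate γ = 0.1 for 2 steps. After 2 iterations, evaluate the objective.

-138602.028814623

E′(w) = 9w² - 2w - 3
Step 1: E′(-2) = 37; w₁ = -2 − 0.1·37 = -5.7
Step 2: E′(-5.7) = 300.81; w₂ = -5.7 − 0.1·300.81 = -35.781
E(-35.781) = -138602.028814623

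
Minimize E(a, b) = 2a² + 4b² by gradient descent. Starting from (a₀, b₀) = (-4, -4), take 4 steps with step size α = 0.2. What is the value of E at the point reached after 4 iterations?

∇E = (4a, 8b)
(a₁, b₁) = (-4, -4) − 0.2·(-16, -32) = (-0.8, 2.4)
(a₂, b₂) = (-0.8, 2.4) − 0.2·(-3.2, 19.2) = (-0.16, -1.44)
(a₃, b₃) = (-0.16, -1.44) − 0.2·(-0.64, -11.52) = (-0.032, 0.864)
(a₄, b₄) = (-0.032, 0.864) − 0.2·(-0.128, 6.912) = (-0.0064, -0.5184)
E(-0.0064, -0.5184) = 1.07503616

1.07503616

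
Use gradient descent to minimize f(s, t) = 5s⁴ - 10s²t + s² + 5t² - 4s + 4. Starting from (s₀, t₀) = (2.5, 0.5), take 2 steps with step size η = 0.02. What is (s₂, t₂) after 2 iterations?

(8.7689132, 3.45858)

∇f = (20s³ - 20st + 2s - 4, -10s² + 10t)
Step 1: at (2.5, 0.5), ∇f = (288.5, -57.5) → (2.5, 0.5) − 0.02·(288.5, -57.5) = (-3.27, 1.65)
Step 2: at (-3.27, 1.65), ∇f = (-601.94566, -90.429) → (-3.27, 1.65) − 0.02·(-601.94566, -90.429) = (8.7689132, 3.45858)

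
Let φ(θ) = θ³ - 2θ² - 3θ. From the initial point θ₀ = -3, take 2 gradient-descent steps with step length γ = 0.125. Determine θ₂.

φ′(θ) = 3θ² - 4θ - 3
Step 1: φ′(-3) = 36; θ₁ = -3 − 0.125·36 = -7.5
Step 2: φ′(-7.5) = 195.75; θ₂ = -7.5 − 0.125·195.75 = -31.96875

-31.96875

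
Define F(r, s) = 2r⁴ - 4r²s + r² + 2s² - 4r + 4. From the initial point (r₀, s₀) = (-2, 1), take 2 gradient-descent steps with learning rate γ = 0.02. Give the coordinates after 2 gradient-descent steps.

(-0.83035648, 1.202752)

∇F = (8r³ - 8rs + 2r - 4, -4r² + 4s)
(r₁, s₁) = (-2, 1) − 0.02·(-56, -12) = (-0.88, 1.24)
(r₂, s₂) = (-0.88, 1.24) − 0.02·(-2.482176, 1.8624) = (-0.83035648, 1.202752)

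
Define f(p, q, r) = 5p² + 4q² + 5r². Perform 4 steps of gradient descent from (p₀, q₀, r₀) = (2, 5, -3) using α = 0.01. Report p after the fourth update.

1.3122

∇f = (10p, 8q, 10r)
Step 1: at (2, 5, -3), ∇f = (20, 40, -30) → (2, 5, -3) − 0.01·(20, 40, -30) = (1.8, 4.6, -2.7)
Step 2: at (1.8, 4.6, -2.7), ∇f = (18, 36.8, -27) → (1.8, 4.6, -2.7) − 0.01·(18, 36.8, -27) = (1.62, 4.232, -2.43)
Step 3: at (1.62, 4.232, -2.43), ∇f = (16.2, 33.856, -24.3) → (1.62, 4.232, -2.43) − 0.01·(16.2, 33.856, -24.3) = (1.458, 3.89344, -2.187)
Step 4: at (1.458, 3.89344, -2.187), ∇f = (14.58, 31.14752, -21.87) → (1.458, 3.89344, -2.187) − 0.01·(14.58, 31.14752, -21.87) = (1.3122, 3.5819648, -1.9683)
p = 1.3122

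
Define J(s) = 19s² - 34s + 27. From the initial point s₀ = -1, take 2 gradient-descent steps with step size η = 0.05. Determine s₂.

-0.64

J′(s) = 38s - 34
s₁ = -1 − 0.05·(-72) = 2.6
s₂ = 2.6 − 0.05·64.8 = -0.64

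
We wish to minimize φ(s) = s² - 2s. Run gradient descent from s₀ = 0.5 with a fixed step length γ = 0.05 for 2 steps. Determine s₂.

0.595

φ′(s) = 2s - 2
Step 1: φ′(0.5) = -1; s₁ = 0.5 − 0.05·(-1) = 0.55
Step 2: φ′(0.55) = -0.9; s₂ = 0.55 − 0.05·(-0.9) = 0.595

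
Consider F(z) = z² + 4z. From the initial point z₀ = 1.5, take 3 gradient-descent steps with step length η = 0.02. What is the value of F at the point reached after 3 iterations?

F′(z) = 2z + 4
Step 1: F′(1.5) = 7; z₁ = 1.5 − 0.02·7 = 1.36
Step 2: F′(1.36) = 6.72; z₂ = 1.36 − 0.02·6.72 = 1.2256
Step 3: F′(1.2256) = 6.4512; z₃ = 1.2256 − 0.02·6.4512 = 1.096576
F(1.096576) = 5.588782923776

5.588782923776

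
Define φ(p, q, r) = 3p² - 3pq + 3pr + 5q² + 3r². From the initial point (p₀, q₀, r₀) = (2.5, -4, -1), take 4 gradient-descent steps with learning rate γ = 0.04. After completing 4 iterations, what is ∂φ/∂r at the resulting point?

∇φ = (6p - 3q + 3r, -3p + 10q, 3p + 6r)
(p₁, q₁, r₁) = (2.5, -4, -1) − 0.04·(24, -47.5, 1.5) = (1.54, -2.1, -1.06)
(p₂, q₂, r₂) = (1.54, -2.1, -1.06) − 0.04·(12.36, -25.62, -1.74) = (1.0456, -1.0752, -0.9904)
(p₃, q₃, r₃) = (1.0456, -1.0752, -0.9904) − 0.04·(6.528, -13.8888, -2.8056) = (0.78448, -0.519648, -0.878176)
(p₄, q₄, r₄) = (0.78448, -0.519648, -0.878176) − 0.04·(3.631296, -7.54992, -2.915616) = (0.63922816, -0.2176512, -0.76155136)
∂φ/∂r at (0.63922816, -0.2176512, -0.76155136) = -2.65162368

-2.65162368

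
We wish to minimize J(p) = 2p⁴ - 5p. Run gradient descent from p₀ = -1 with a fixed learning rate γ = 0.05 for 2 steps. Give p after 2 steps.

J′(p) = 8p³ - 5
p₁ = -1 − 0.05·(-13) = -0.35
p₂ = -0.35 − 0.05·(-5.343) = -0.08285

-0.08285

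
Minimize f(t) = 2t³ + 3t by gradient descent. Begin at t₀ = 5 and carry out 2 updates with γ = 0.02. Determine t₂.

1.428368

f′(t) = 6t² + 3
t₁ = 5 − 0.02·153 = 1.94
t₂ = 1.94 − 0.02·25.5816 = 1.428368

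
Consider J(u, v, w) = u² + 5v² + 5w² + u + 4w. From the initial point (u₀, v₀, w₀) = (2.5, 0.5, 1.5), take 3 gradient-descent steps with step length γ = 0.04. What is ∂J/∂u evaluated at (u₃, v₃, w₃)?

∇J = (2u + 1, 10v, 10w + 4)
(u₁, v₁, w₁) = (2.5, 0.5, 1.5) − 0.04·(6, 5, 19) = (2.26, 0.3, 0.74)
(u₂, v₂, w₂) = (2.26, 0.3, 0.74) − 0.04·(5.52, 3, 11.4) = (2.0392, 0.18, 0.284)
(u₃, v₃, w₃) = (2.0392, 0.18, 0.284) − 0.04·(5.0784, 1.8, 6.84) = (1.836064, 0.108, 0.0104)
∂J/∂u at (1.836064, 0.108, 0.0104) = 4.672128

4.672128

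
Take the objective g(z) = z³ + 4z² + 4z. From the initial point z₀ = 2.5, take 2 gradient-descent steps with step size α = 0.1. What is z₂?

g′(z) = 3z² + 8z + 4
Step 1: g′(2.5) = 42.75; z₁ = 2.5 − 0.1·42.75 = -1.775
Step 2: g′(-1.775) = -0.748125; z₂ = -1.775 − 0.1·(-0.748125) = -1.7001875

-1.7001875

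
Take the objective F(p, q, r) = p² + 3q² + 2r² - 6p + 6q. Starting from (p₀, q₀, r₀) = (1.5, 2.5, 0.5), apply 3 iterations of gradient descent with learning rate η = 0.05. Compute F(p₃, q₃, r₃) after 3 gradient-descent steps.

-6.349585

∇F = (2p - 6, 6q + 6, 4r)
(p₁, q₁, r₁) = (1.5, 2.5, 0.5) − 0.05·(-3, 21, 2) = (1.65, 1.45, 0.4)
(p₂, q₂, r₂) = (1.65, 1.45, 0.4) − 0.05·(-2.7, 14.7, 1.6) = (1.785, 0.715, 0.32)
(p₃, q₃, r₃) = (1.785, 0.715, 0.32) − 0.05·(-2.43, 10.29, 1.28) = (1.9065, 0.2005, 0.256)
F(1.9065, 0.2005, 0.256) = -6.349585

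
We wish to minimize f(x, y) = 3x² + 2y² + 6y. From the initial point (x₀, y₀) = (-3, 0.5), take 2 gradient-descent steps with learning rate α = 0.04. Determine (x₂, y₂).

∇f = (6x, 4y + 6)
(x₁, y₁) = (-3, 0.5) − 0.04·(-18, 8) = (-2.28, 0.18)
(x₂, y₂) = (-2.28, 0.18) − 0.04·(-13.68, 6.72) = (-1.7328, -0.0888)

(-1.7328, -0.0888)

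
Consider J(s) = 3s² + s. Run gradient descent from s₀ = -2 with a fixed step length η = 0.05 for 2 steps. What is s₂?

-1.065

J′(s) = 6s + 1
Step 1: J′(-2) = -11; s₁ = -2 − 0.05·(-11) = -1.45
Step 2: J′(-1.45) = -7.7; s₂ = -1.45 − 0.05·(-7.7) = -1.065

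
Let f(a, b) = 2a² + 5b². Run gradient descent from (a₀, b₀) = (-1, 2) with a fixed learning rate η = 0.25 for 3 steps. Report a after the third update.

0

∇f = (4a, 10b)
(a₁, b₁) = (-1, 2) − 0.25·(-4, 20) = (0, -3)
(a₂, b₂) = (0, -3) − 0.25·(0, -30) = (0, 4.5)
(a₃, b₃) = (0, 4.5) − 0.25·(0, 45) = (0, -6.75)
a = 0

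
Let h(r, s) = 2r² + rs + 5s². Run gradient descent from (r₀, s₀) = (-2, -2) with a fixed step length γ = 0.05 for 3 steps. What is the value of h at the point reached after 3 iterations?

1.840586625

∇h = (4r + s, r + 10s)
Step 1: at (-2, -2), ∇h = (-10, -22) → (-2, -2) − 0.05·(-10, -22) = (-1.5, -0.9)
Step 2: at (-1.5, -0.9), ∇h = (-6.9, -10.5) → (-1.5, -0.9) − 0.05·(-6.9, -10.5) = (-1.155, -0.375)
Step 3: at (-1.155, -0.375), ∇h = (-4.995, -4.905) → (-1.155, -0.375) − 0.05·(-4.995, -4.905) = (-0.90525, -0.12975)
h(-0.90525, -0.12975) = 1.840586625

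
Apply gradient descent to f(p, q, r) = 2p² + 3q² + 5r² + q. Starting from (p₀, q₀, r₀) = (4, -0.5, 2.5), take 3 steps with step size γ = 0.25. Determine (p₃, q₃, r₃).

(0, -0.125, -8.4375)

∇f = (4p, 6q + 1, 10r)
Step 1: at (4, -0.5, 2.5), ∇f = (16, -2, 25) → (4, -0.5, 2.5) − 0.25·(16, -2, 25) = (0, 0, -3.75)
Step 2: at (0, 0, -3.75), ∇f = (0, 1, -37.5) → (0, 0, -3.75) − 0.25·(0, 1, -37.5) = (0, -0.25, 5.625)
Step 3: at (0, -0.25, 5.625), ∇f = (0, -0.5, 56.25) → (0, -0.25, 5.625) − 0.25·(0, -0.5, 56.25) = (0, -0.125, -8.4375)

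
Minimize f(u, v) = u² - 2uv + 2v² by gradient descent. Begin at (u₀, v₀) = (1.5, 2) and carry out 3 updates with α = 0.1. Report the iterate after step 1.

∇f = (2u - 2v, -2u + 4v)
(u₁, v₁) = (1.5, 2) − 0.1·(-1, 5) = (1.6, 1.5)

(1.6, 1.5)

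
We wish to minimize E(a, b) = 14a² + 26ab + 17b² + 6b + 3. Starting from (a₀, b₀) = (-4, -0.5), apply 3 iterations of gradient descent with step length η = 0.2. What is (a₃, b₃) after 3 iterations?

∇E = (28a + 26b, 26a + 34b + 6)
Step 1: at (-4, -0.5), ∇E = (-125, -115) → (-4, -0.5) − 0.2·(-125, -115) = (21, 22.5)
Step 2: at (21, 22.5), ∇E = (1173, 1317) → (21, 22.5) − 0.2·(1173, 1317) = (-213.6, -240.9)
Step 3: at (-213.6, -240.9), ∇E = (-12244.2, -13738.2) → (-213.6, -240.9) − 0.2·(-12244.2, -13738.2) = (2235.24, 2506.74)

(2235.24, 2506.74)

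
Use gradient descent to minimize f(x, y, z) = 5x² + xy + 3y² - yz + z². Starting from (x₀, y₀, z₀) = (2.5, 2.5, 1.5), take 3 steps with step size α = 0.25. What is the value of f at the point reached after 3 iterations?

∇f = (10x + y, x + 6y - z, -y + 2z)
(x₁, y₁, z₁) = (2.5, 2.5, 1.5) − 0.25·(27.5, 16, 0.5) = (-4.375, -1.5, 1.375)
(x₂, y₂, z₂) = (-4.375, -1.5, 1.375) − 0.25·(-45.25, -14.75, 4.25) = (6.9375, 2.1875, 0.3125)
(x₃, y₃, z₃) = (6.9375, 2.1875, 0.3125) − 0.25·(71.5625, 19.75, -1.5625) = (-10.953125, -2.75, 0.703125)
f(-10.953125, -2.75, 0.703125) = 655.09130859375

655.09130859375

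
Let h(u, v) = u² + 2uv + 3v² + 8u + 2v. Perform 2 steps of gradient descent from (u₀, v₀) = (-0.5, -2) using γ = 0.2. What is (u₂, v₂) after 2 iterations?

∇h = (2u + 2v + 8, 2u + 6v + 2)
Step 1: at (-0.5, -2), ∇h = (3, -11) → (-0.5, -2) − 0.2·(3, -11) = (-1.1, 0.2)
Step 2: at (-1.1, 0.2), ∇h = (6.2, 1) → (-1.1, 0.2) − 0.2·(6.2, 1) = (-2.34, 0)

(-2.34, 0)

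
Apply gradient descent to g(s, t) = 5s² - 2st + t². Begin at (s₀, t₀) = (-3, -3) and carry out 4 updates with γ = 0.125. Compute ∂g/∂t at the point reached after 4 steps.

∇g = (10s - 2t, -2s + 2t)
(s₁, t₁) = (-3, -3) − 0.125·(-24, 0) = (0, -3)
(s₂, t₂) = (0, -3) − 0.125·(6, -6) = (-0.75, -2.25)
(s₃, t₃) = (-0.75, -2.25) − 0.125·(-3, -3) = (-0.375, -1.875)
(s₄, t₄) = (-0.375, -1.875) − 0.125·(0, -3) = (-0.375, -1.5)
∂g/∂t at (-0.375, -1.5) = -2.25

-2.25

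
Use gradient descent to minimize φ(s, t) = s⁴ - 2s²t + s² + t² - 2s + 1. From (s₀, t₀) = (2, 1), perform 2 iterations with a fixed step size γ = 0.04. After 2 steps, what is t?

∇φ = (4s³ - 4st + 2s - 2, -2s² + 2t)
Step 1: at (2, 1), ∇φ = (26, -6) → (2, 1) − 0.04·(26, -6) = (0.96, 1.24)
Step 2: at (0.96, 1.24), ∇φ = (-1.302656, 0.6368) → (0.96, 1.24) − 0.04·(-1.302656, 0.6368) = (1.01210624, 1.214528)
t = 1.214528

1.214528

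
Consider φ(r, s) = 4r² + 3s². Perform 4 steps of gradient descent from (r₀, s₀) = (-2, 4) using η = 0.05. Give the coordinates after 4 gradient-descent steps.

∇φ = (8r, 6s)
Step 1: at (-2, 4), ∇φ = (-16, 24) → (-2, 4) − 0.05·(-16, 24) = (-1.2, 2.8)
Step 2: at (-1.2, 2.8), ∇φ = (-9.6, 16.8) → (-1.2, 2.8) − 0.05·(-9.6, 16.8) = (-0.72, 1.96)
Step 3: at (-0.72, 1.96), ∇φ = (-5.76, 11.76) → (-0.72, 1.96) − 0.05·(-5.76, 11.76) = (-0.432, 1.372)
Step 4: at (-0.432, 1.372), ∇φ = (-3.456, 8.232) → (-0.432, 1.372) − 0.05·(-3.456, 8.232) = (-0.2592, 0.9604)

(-0.2592, 0.9604)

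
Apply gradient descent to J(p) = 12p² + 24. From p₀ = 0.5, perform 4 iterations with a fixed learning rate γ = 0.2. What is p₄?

J′(p) = 24p
Step 1: J′(0.5) = 12; p₁ = 0.5 − 0.2·12 = -1.9
Step 2: J′(-1.9) = -45.6; p₂ = -1.9 − 0.2·(-45.6) = 7.22
Step 3: J′(7.22) = 173.28; p₃ = 7.22 − 0.2·173.28 = -27.436
Step 4: J′(-27.436) = -658.464; p₄ = -27.436 − 0.2·(-658.464) = 104.2568

104.2568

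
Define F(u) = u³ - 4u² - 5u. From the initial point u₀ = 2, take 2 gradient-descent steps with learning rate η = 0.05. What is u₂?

2.779625

F′(u) = 3u² - 8u - 5
u₁ = 2 − 0.05·(-9) = 2.45
u₂ = 2.45 − 0.05·(-6.5925) = 2.779625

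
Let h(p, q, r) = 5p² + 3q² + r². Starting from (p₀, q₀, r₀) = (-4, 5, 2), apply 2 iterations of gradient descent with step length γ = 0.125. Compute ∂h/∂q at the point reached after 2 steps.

1.875

∇h = (10p, 6q, 2r)
Step 1: at (-4, 5, 2), ∇h = (-40, 30, 4) → (-4, 5, 2) − 0.125·(-40, 30, 4) = (1, 1.25, 1.5)
Step 2: at (1, 1.25, 1.5), ∇h = (10, 7.5, 3) → (1, 1.25, 1.5) − 0.125·(10, 7.5, 3) = (-0.25, 0.3125, 1.125)
∂h/∂q at (-0.25, 0.3125, 1.125) = 1.875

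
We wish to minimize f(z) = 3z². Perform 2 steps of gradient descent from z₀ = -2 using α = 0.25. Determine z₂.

-0.5

f′(z) = 6z
z₁ = -2 − 0.25·(-12) = 1
z₂ = 1 − 0.25·6 = -0.5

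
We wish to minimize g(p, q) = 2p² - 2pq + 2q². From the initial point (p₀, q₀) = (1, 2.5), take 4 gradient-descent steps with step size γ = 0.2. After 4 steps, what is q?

0.228

∇g = (4p - 2q, -2p + 4q)
(p₁, q₁) = (1, 2.5) − 0.2·(-1, 8) = (1.2, 0.9)
(p₂, q₂) = (1.2, 0.9) − 0.2·(3, 1.2) = (0.6, 0.66)
(p₃, q₃) = (0.6, 0.66) − 0.2·(1.08, 1.44) = (0.384, 0.372)
(p₄, q₄) = (0.384, 0.372) − 0.2·(0.792, 0.72) = (0.2256, 0.228)
q = 0.228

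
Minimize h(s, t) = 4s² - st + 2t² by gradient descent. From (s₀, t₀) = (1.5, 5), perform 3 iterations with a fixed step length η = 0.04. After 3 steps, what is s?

∇h = (8s - t, -s + 4t)
Step 1: at (1.5, 5), ∇h = (7, 18.5) → (1.5, 5) − 0.04·(7, 18.5) = (1.22, 4.26)
Step 2: at (1.22, 4.26), ∇h = (5.5, 15.82) → (1.22, 4.26) − 0.04·(5.5, 15.82) = (1, 3.6272)
Step 3: at (1, 3.6272), ∇h = (4.3728, 13.5088) → (1, 3.6272) − 0.04·(4.3728, 13.5088) = (0.825088, 3.086848)
s = 0.825088

0.825088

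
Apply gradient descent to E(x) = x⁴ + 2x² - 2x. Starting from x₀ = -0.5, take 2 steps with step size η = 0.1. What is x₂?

E′(x) = 4x³ + 4x - 2
x₁ = -0.5 − 0.1·(-4.5) = -0.05
x₂ = -0.05 − 0.1·(-2.2005) = 0.17005

0.17005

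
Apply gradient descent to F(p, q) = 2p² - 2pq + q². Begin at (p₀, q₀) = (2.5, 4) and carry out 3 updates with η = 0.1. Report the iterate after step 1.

∇F = (4p - 2q, -2p + 2q)
Step 1: at (2.5, 4), ∇F = (2, 3) → (2.5, 4) − 0.1·(2, 3) = (2.3, 3.7)

(2.3, 3.7)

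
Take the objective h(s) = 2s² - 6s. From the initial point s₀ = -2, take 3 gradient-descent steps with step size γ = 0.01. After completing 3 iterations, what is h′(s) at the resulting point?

-12.386304

h′(s) = 4s - 6
Step 1: h′(-2) = -14; s₁ = -2 − 0.01·(-14) = -1.86
Step 2: h′(-1.86) = -13.44; s₂ = -1.86 − 0.01·(-13.44) = -1.7256
Step 3: h′(-1.7256) = -12.9024; s₃ = -1.7256 − 0.01·(-12.9024) = -1.596576
h′(s) at (-1.596576) = -12.386304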